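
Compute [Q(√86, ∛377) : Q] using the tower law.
[Q(√86, ∛377) : Q] = 6

Let L = Q(√86, ∛377). Since Q(√86) ⊂ L and [Q(√86):Q] = 2, the tower law gives 2 | [L:Q]. Likewise Q(∛377) ⊂ L with [Q(∛377):Q] = 3 (because 377 is not a perfect cube), so 3 | [L:Q]. As gcd(2,3) = 1, [L:Q] is divisible by 6. Conversely L is generated over Q by √86 and ∛377, so [L:Q] ≤ 2·3 = 6. Therefore [Q(√86, ∛377) : Q] = 6.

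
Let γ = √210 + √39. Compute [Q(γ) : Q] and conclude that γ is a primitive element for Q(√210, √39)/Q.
[Q(γ) : Q] = 4 (equivalently, Q(γ) = Q(√210, √39))

Obviously Q(γ) ⊆ Q(√210, √39), and [Q(√210, √39):Q] = 4 (since 210, 39 are distinct squarefree integers > 1 with 8190 not a perfect square). To show equality we compute the minimal polynomial of γ. From γ = √210 + √39: γ^2 = 210 + 2√(8190) + 39 = 249 + 2√(8190), so γ^2 - 249 = 2√(8190); squaring, (γ^2 - 249)^2 = 4·8190, i.e. γ^4 - 498γ^2 + 62001 - 32760 = 0, i.e. γ^4 - 498γ^2 + 29241 = 0. So γ is a root of x^4 - 498x^2 + 29241. This polynomial is irreducible over Q: it has no rational root (each ±√210 ± √39 is irrational), and any factorization into two quadratics over Q would force √(8190) ∈ Q (pairing opposite roots) or √210, √39 ∈ Q (other pairings), all impossible. Hence [Q(γ):Q] = 4 = [Q(√210, √39):Q], so Q(γ) = Q(√210, √39).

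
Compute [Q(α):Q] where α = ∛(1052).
[Q(α):Q] = 3

The minimal polynomial of α is x^3 - 1052, irreducible over Q since 1052 is not a perfect cube (so x^3 - 1052 has no rational root). Hence [Q(α):Q] = deg(m_α) = 3.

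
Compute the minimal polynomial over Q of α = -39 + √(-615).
m_α(x) = x^2 + 78x + 2136

From α + 39 = √(-615), squaring gives (α + 39)^2 = -615, i.e. α^2 + 78α + 1521 = -615, so α^2 + 78α + 2136 = 0. The discriminant of x^2 + 78x + 2136 is (78)^2 - 4·(2136) = 6084 - 8544 = -2460, and 4·(-615) is not a perfect square in Q since -615 is squarefree and ≠ 1. Hence x^2 + 78x + 2136 is irreducible over Q and is the minimal polynomial of α.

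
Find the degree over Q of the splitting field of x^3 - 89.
[K : Q] = 6

The roots of x^3 - 89 are ∛89, ω∛89, ω^2∛89 where ω = e^(2πi/3) is a primitive cube root of unity, so K = Q(∛89, ω). Now [Q(∛89):Q] = 3 (since 89 is not a perfect cube, x^3 - 89 is irreducible) and [Q(ω):Q] = 2. Both 2 and 3 divide [K:Q], and [K:Q] ≤ 3·2 = 6, so [K:Q] = 6. (Equivalently: Q(∛89) ⊂ R but ω ∉ R, so [K : Q(∛89)] = 2.)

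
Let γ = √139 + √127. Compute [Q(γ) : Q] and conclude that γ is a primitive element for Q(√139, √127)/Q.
[Q(γ) : Q] = 4 (equivalently, Q(γ) = Q(√139, √127))

Obviously Q(γ) ⊆ Q(√139, √127), and [Q(√139, √127):Q] = 4 (since 139, 127 are distinct squarefree integers > 1 with 17653 not a perfect square). To show equality we compute the minimal polynomial of γ. From γ = √139 + √127: γ^2 = 139 + 2√(17653) + 127 = 266 + 2√(17653), so γ^2 - 266 = 2√(17653); squaring, (γ^2 - 266)^2 = 4·17653, i.e. γ^4 - 532γ^2 + 70756 - 70612 = 0, i.e. γ^4 - 532γ^2 + 144 = 0. So γ is a root of x^4 - 532x^2 + 144. This polynomial is irreducible over Q: it has no rational root (each ±√139 ± √127 is irrational), and any factorization into two quadratics over Q would force √(17653) ∈ Q (pairing opposite roots) or √139, √127 ∈ Q (other pairings), all impossible. Hence [Q(γ):Q] = 4 = [Q(√139, √127):Q], so Q(γ) = Q(√139, √127).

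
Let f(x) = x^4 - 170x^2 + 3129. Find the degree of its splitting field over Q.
[K : Q] = 4

Solving the quadratic in x^2: x^2 = (170 ± √(170^2 - 4·3129))/2 = (170 ± √16384)/2 = (170 ± 128)/2, giving x^2 = 21 or x^2 = 149. So f(x) = (x^2 - 21)(x^2 - 149) and the roots of f are ±√21, ±√149. Hence the splitting field is K = Q(√21, √149). Since 21 and 149 are distinct squarefree integers > 1, their product 3129 is not a perfect square, so √149 ∉ Q(√21). By the tower law [K:Q] = [Q(√21,√149):Q(√21)] · [Q(√21):Q] = 2 · 2 = 4.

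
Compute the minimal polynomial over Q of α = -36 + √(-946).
m_α(x) = x^2 + 72x + 2242

From α + 36 = √(-946), squaring gives (α + 36)^2 = -946, i.e. α^2 + 72α + 1296 = -946, so α^2 + 72α + 2242 = 0. The discriminant of x^2 + 72x + 2242 is (72)^2 - 4·(2242) = 5184 - 8968 = -3784, and 4·(-946) is not a perfect square in Q since -946 is squarefree and ≠ 1. Hence x^2 + 72x + 2242 is irreducible over Q and is the minimal polynomial of α.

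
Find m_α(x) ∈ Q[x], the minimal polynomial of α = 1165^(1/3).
m_α(x) = x^3 - 1165

α satisfies α^3 = 1165, so x^3 - 1165 annihilates α. By the rational root test, a rational root p/q (in lowest terms) of x^3 - 1165 would satisfy p^3 = 1165 q^3, forcing q = 1 and p^3 = 1165; but 1165 is not a perfect cube, contradiction. A monic cubic over Q with no rational root is irreducible (any nontrivial factorization would include a linear factor). Hence x^3 - 1165 is the minimal polynomial of α, and in particular [Q(α):Q] = 3.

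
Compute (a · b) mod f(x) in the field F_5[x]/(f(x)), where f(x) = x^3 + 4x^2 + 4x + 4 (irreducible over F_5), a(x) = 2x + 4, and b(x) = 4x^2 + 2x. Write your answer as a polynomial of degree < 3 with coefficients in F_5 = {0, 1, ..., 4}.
a · b ≡ 3x^2 + x + 3 (mod f(x))

Multiply in F_5[x]: a(x)·b(x) = (2x + 4)·(4x^2 + 2x) = 3x^3 + 3x. This has degree ≥ 3, so divide by f(x) over F_5: 3x^3 + 3x = (3)·(x^3 + 4x^2 + 4x + 4) + (3x^2 + x + 3). Hence a·b ≡ 3x^2 + x + 3 (mod f). (F_5[x]/(f) is a field with 5^3 = 125 elements since f is irreducible of degree 3.)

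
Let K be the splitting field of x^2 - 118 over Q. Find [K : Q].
[K : Q] = 2

f(x) = x^2 - 118 factors as (x - √118)(x + √118). The splitting field is K = Q(√118). Since 118 is squarefree and > 1, it is not a perfect square, so x^2 - 118 is irreducible over Q and [Q(√118) : Q] = 2. Hence [K : Q] = 2.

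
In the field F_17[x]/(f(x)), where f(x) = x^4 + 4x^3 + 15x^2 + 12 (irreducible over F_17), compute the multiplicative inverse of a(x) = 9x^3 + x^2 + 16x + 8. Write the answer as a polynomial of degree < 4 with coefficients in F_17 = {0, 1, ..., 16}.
a(x)^(-1) ≡ 4x^3 + 3x^2 + 10x + 8 (mod f(x))

Since f is irreducible over F_17, F_17[x]/(f) is a field and a(x) ≠ 0 has an inverse. Apply the extended Euclidean algorithm to f(x) and a(x) in F_17[x]: f(x) = (2x + 4)·a(x) + (13x^2 + 5x + 14);  a(x) = (2x + 15)·(13x^2 + 5x + 14) + (15x + 2);  (13x^2 + 5x + 14) = (2x + 8)·(15x + 2) + (15). The last nonzero remainder is the constant 15 = gcd(f, a) in F_17. Back-substituting through the division chain expresses 15 = s(x)·a(x) + t(x)·f(x) with s(x) ≡ 9x^3 + 11x^2 + 14x + 1 (mod f), so (9x^3 + 11x^2 + 14x + 1)·a(x) ≡ 15 (mod f). Multiplying by 15^(-1) ≡ 8 in F_17 gives a(x)^(-1) ≡ 8·(9x^3 + 11x^2 + 14x + 1) ≡ 4x^3 + 3x^2 + 10x + 8 (mod f). Check: (9x^3 + x^2 + 16x + 8)·(4x^3 + 3x^2 + 10x + 8) = 2x^6 + 14x^5 + 4x^4 + 9x^3 + 5x^2 + 4x + 13 ≡ 1 (mod x^4 + 4x^3 + 15x^2 + 12).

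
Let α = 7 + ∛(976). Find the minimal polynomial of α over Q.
m_α(x) = x^3 - 21x^2 + 147x - 1319

Set β = α - 7 = ∛(976), so β^3 = 976. Then (α - 7)^3 - 976 = 0, i.e. α is a root of g(x) = (x - 7)^3 - 976 = x^3 - 21x^2 + 147x - 1319. Since g(x) = h(x - 7) where h(x) = x^3 - 976, and h is irreducible over Q (because 976 is not a perfect cube, so h has no rational root, and a monic cubic with no rational root is irreducible), g is also irreducible (irreducibility is preserved under the substitution x → x - 7). Hence m_α(x) = x^3 - 21x^2 + 147x - 1319.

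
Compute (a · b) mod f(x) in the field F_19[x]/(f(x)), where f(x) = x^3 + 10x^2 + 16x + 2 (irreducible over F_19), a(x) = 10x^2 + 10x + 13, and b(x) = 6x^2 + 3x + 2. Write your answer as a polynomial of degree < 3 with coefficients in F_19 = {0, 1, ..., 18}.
a · b ≡ 12x^2 + 5x + 1 (mod f(x))

Multiply in F_19[x]: a(x)·b(x) = (10x^2 + 10x + 13)·(6x^2 + 3x + 2) = 3x^4 + 14x^3 + 14x^2 + 2x + 7. This has degree ≥ 3, so divide by f(x) over F_19: 3x^4 + 14x^3 + 14x^2 + 2x + 7 = (3x + 3)·(x^3 + 10x^2 + 16x + 2) + (12x^2 + 5x + 1). Hence a·b ≡ 12x^2 + 5x + 1 (mod f). (F_19[x]/(f) is a field with 19^3 = 6859 elements since f is irreducible of degree 3.)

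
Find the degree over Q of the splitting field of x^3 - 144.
[K : Q] = 6

The roots of x^3 - 144 are ∛144, ω∛144, ω^2∛144 where ω = e^(2πi/3) is a primitive cube root of unity, so K = Q(∛144, ω). Now [Q(∛144):Q] = 3 (since 144 is not a perfect cube, x^3 - 144 is irreducible) and [Q(ω):Q] = 2. Both 2 and 3 divide [K:Q], and [K:Q] ≤ 3·2 = 6, so [K:Q] = 6. (Equivalently: Q(∛144) ⊂ R but ω ∉ R, so [K : Q(∛144)] = 2.)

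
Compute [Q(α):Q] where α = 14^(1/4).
[Q(α):Q] = 4

α is a root of x^4 - 14. By Eisenstein's criterion at the prime p = 2 (which divides the constant term 14 but p^2 = 4 does not, since 14 is squarefree), x^4 - 14 is irreducible over Q. Hence [Q(α):Q] = 4.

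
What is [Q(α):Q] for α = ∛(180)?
[Q(α):Q] = 3

The minimal polynomial of α is x^3 - 180, irreducible over Q since 180 is not a perfect cube (so x^3 - 180 has no rational root). Hence [Q(α):Q] = deg(m_α) = 3.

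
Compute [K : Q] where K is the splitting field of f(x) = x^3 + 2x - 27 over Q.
[K : Q] = 6

By the rational root test, any rational root of the monic integer polynomial f(x) = x^3 + 2x - 27 must be an integer dividing the constant term -27, i.e. one of ±{1, 3, 9, 27}. Evaluating: f(1) = -24, f(-1) = -30, f(3) = 6, f(-3) = -60, f(9) = 720, f(-9) = -774, f(27) = 19710, f(-27) = -19764; none is 0, so f has no rational root and is therefore irreducible over Q (a cubic with no linear factor over a field is irreducible). For an irreducible cubic, the Galois group is A_3 or S_3 according as the discriminant disc(f) = -4a^3 - 27b^2 = -4·(2)^3 - 27·(-27)^2 = -19715 is or is not a square in Q. Here disc(f) = -19715 is not a perfect square in Q, so the Galois group of f over Q is not contained in A_3 and must be all of S_3. The splitting field has degree |S_3| = 6 over Q, so [K : Q] = 6.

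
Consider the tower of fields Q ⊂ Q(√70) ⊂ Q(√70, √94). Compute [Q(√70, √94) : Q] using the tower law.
[Q(√70, √94) : Q] = 4

[Q(√70):Q] = 2 (min poly x^2 - 70, irreducible since 70 is squarefree > 1). For the top step, suppose √94 ∈ Q(√70), say √94 = c + d√70 with c, d ∈ Q. Squaring: 94 = c^2 + 70d^2 + 2cd√70. Since √70 ∉ Q this forces 2cd = 0. If d = 0 then √94 = c ∈ Q, contradicting 94 squarefree > 1. If c = 0 then 94 = 70d^2, so 70·94 = (70d)^2 is a perfect square in Q — but 70·94 = 6580 is not a perfect square (since 70 and 94 are distinct squarefree integers). Contradiction. Hence √94 ∉ Q(√70), so x^2 - 94 stays irreducible over Q(√70) and [Q(√70, √94) : Q(√70)] = 2. By the tower law, [Q(√70, √94) : Q] = 2 · 2 = 4.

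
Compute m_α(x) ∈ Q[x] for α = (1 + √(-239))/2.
m_α(x) = x^2 - x + 60

From 2α - 1 = √(-239), squaring gives (2α - 1)^2 = -239, i.e. 4α^2 - 4α + 1 = -239, so α^2 - α + (1 + 239)/4 = 0. Since -239 ≡ 1 (mod 4), (1 + 239)/4 = 60 ∈ Z. The polynomial x^2 - x + 60 has discriminant 1 - 4·(60) = -239, which is not a perfect square in Q (d = -239 is squarefree and ≠ 1), so x^2 - x + 60 is irreducible over Q. It is the minimal polynomial of α.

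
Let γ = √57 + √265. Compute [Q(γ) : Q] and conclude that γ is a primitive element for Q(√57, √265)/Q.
[Q(γ) : Q] = 4 (equivalently, Q(γ) = Q(√57, √265))

Obviously Q(γ) ⊆ Q(√57, √265), and [Q(√57, √265):Q] = 4 (since 57, 265 are distinct squarefree integers > 1 with 15105 not a perfect square). To show equality we compute the minimal polynomial of γ. From γ = √57 + √265: γ^2 = 57 + 2√(15105) + 265 = 322 + 2√(15105), so γ^2 - 322 = 2√(15105); squaring, (γ^2 - 322)^2 = 4·15105, i.e. γ^4 - 644γ^2 + 103684 - 60420 = 0, i.e. γ^4 - 644γ^2 + 43264 = 0. So γ is a root of x^4 - 644x^2 + 43264. This polynomial is irreducible over Q: it has no rational root (each ±√57 ± √265 is irrational), and any factorization into two quadratics over Q would force √(15105) ∈ Q (pairing opposite roots) or √57, √265 ∈ Q (other pairings), all impossible. Hence [Q(γ):Q] = 4 = [Q(√57, √265):Q], so Q(γ) = Q(√57, √265).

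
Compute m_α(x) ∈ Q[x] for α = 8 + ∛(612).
m_α(x) = x^3 - 24x^2 + 192x - 1124

Set β = α - 8 = ∛(612), so β^3 = 612. Then (α - 8)^3 - 612 = 0, i.e. α is a root of g(x) = (x - 8)^3 - 612 = x^3 - 24x^2 + 192x - 1124. Since g(x) = h(x - 8) where h(x) = x^3 - 612, and h is irreducible over Q (because 612 is not a perfect cube, so h has no rational root, and a monic cubic with no rational root is irreducible), g is also irreducible (irreducibility is preserved under the substitution x → x - 8). Hence m_α(x) = x^3 - 24x^2 + 192x - 1124.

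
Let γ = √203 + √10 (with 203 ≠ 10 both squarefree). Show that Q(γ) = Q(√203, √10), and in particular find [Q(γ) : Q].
[Q(γ) : Q] = 4 (equivalently, Q(γ) = Q(√203, √10))

Obviously Q(γ) ⊆ Q(√203, √10), and [Q(√203, √10):Q] = 4 (since 203, 10 are distinct squarefree integers > 1 with 2030 not a perfect square). To show equality we compute the minimal polynomial of γ. From γ = √203 + √10: γ^2 = 203 + 2√(2030) + 10 = 213 + 2√(2030), so γ^2 - 213 = 2√(2030); squaring, (γ^2 - 213)^2 = 4·2030, i.e. γ^4 - 426γ^2 + 45369 - 8120 = 0, i.e. γ^4 - 426γ^2 + 37249 = 0. So γ is a root of x^4 - 426x^2 + 37249. This polynomial is irreducible over Q: it has no rational root (each ±√203 ± √10 is irrational), and any factorization into two quadratics over Q would force √(2030) ∈ Q (pairing opposite roots) or √203, √10 ∈ Q (other pairings), all impossible. Hence [Q(γ):Q] = 4 = [Q(√203, √10):Q], so Q(γ) = Q(√203, √10).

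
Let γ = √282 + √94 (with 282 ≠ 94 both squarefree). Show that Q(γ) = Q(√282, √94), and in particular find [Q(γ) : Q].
[Q(γ) : Q] = 4 (equivalently, Q(γ) = Q(√282, √94))

Obviously Q(γ) ⊆ Q(√282, √94), and [Q(√282, √94):Q] = 4 (since 282, 94 are distinct squarefree integers > 1 with 26508 not a perfect square). To show equality we compute the minimal polynomial of γ. From γ = √282 + √94: γ^2 = 282 + 2√(26508) + 94 = 376 + 2√(26508), so γ^2 - 376 = 2√(26508); squaring, (γ^2 - 376)^2 = 4·26508, i.e. γ^4 - 752γ^2 + 141376 - 106032 = 0, i.e. γ^4 - 752γ^2 + 35344 = 0. So γ is a root of x^4 - 752x^2 + 35344. This polynomial is irreducible over Q: it has no rational root (each ±√282 ± √94 is irrational), and any factorization into two quadratics over Q would force √(26508) ∈ Q (pairing opposite roots) or √282, √94 ∈ Q (other pairings), all impossible. Hence [Q(γ):Q] = 4 = [Q(√282, √94):Q], so Q(γ) = Q(√282, √94).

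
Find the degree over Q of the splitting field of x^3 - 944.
[K : Q] = 6

The roots of x^3 - 944 are ∛944, ω∛944, ω^2∛944 where ω = e^(2πi/3) is a primitive cube root of unity, so K = Q(∛944, ω). Now [Q(∛944):Q] = 3 (since 944 is not a perfect cube, x^3 - 944 is irreducible) and [Q(ω):Q] = 2. Both 2 and 3 divide [K:Q], and [K:Q] ≤ 3·2 = 6, so [K:Q] = 6. (Equivalently: Q(∛944) ⊂ R but ω ∉ R, so [K : Q(∛944)] = 2.)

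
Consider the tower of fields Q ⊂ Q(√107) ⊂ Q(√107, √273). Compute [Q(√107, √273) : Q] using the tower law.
[Q(√107, √273) : Q] = 4

[Q(√107):Q] = 2 (min poly x^2 - 107, irreducible since 107 is squarefree > 1). For the top step, suppose √273 ∈ Q(√107), say √273 = c + d√107 with c, d ∈ Q. Squaring: 273 = c^2 + 107d^2 + 2cd√107. Since √107 ∉ Q this forces 2cd = 0. If d = 0 then √273 = c ∈ Q, contradicting 273 squarefree > 1. If c = 0 then 273 = 107d^2, so 107·273 = (107d)^2 is a perfect square in Q — but 107·273 = 29211 is not a perfect square (since 107 and 273 are distinct squarefree integers). Contradiction. Hence √273 ∉ Q(√107), so x^2 - 273 stays irreducible over Q(√107) and [Q(√107, √273) : Q(√107)] = 2. By the tower law, [Q(√107, √273) : Q] = 2 · 2 = 4.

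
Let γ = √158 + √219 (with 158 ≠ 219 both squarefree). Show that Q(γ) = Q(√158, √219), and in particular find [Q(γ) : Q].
[Q(γ) : Q] = 4 (equivalently, Q(γ) = Q(√158, √219))

Obviously Q(γ) ⊆ Q(√158, √219), and [Q(√158, √219):Q] = 4 (since 158, 219 are distinct squarefree integers > 1 with 34602 not a perfect square). To show equality we compute the minimal polynomial of γ. From γ = √158 + √219: γ^2 = 158 + 2√(34602) + 219 = 377 + 2√(34602), so γ^2 - 377 = 2√(34602); squaring, (γ^2 - 377)^2 = 4·34602, i.e. γ^4 - 754γ^2 + 142129 - 138408 = 0, i.e. γ^4 - 754γ^2 + 3721 = 0. So γ is a root of x^4 - 754x^2 + 3721. This polynomial is irreducible over Q: it has no rational root (each ±√158 ± √219 is irrational), and any factorization into two quadratics over Q would force √(34602) ∈ Q (pairing opposite roots) or √158, √219 ∈ Q (other pairings), all impossible. Hence [Q(γ):Q] = 4 = [Q(√158, √219):Q], so Q(γ) = Q(√158, √219).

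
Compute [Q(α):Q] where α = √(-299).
[Q(α):Q] = 2

[Q(α):Q] equals the degree of the minimal polynomial of α. Here α^2 = -299 and x^2 + 299 is irreducible (d = -299 is squarefree, ≠ 1, hence not a square), so deg(m_α) = 2. Thus [Q(α):Q] = 2.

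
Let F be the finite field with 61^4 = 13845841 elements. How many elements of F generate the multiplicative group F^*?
There are φ(13845840) = 3571200 primitive elements

F_q^* is cyclic of order q - 1 = 13845840. A cyclic group of order m has exactly φ(m) generators. Here m = 13845840 = 2^4 · 3 · 5 · 31 · 1861, so the number of primitive elements is φ(13845840) = 3571200.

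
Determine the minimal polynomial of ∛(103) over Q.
m_α(x) = x^3 - 103

α satisfies α^3 = 103, so x^3 - 103 annihilates α. By the rational root test, a rational root p/q (in lowest terms) of x^3 - 103 would satisfy p^3 = 103 q^3, forcing q = 1 and p^3 = 103; but 103 is not a perfect cube, contradiction. A monic cubic over Q with no rational root is irreducible (any nontrivial factorization would include a linear factor). Hence x^3 - 103 is the minimal polynomial of α, and in particular [Q(α):Q] = 3.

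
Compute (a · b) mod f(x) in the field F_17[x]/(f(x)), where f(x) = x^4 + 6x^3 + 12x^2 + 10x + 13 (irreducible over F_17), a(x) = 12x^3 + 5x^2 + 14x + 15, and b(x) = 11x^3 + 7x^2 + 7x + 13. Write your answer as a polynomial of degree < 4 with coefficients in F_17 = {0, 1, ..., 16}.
a · b ≡ 15x^3 + 12x^2 + 12x + 15 (mod f(x))

Multiply in F_17[x]: a(x)·b(x) = (12x^3 + 5x^2 + 14x + 15)·(11x^3 + 7x^2 + 7x + 13) = 13x^6 + 3x^5 + x^4 + 12x^3 + 13x^2 + 15x + 8. This has degree ≥ 4, so divide by f(x) over F_17: 13x^6 + 3x^5 + x^4 + 12x^3 + 13x^2 + 15x + 8 = (13x^2 + 10x + 6)·(x^4 + 6x^3 + 12x^2 + 10x + 13) + (15x^3 + 12x^2 + 12x + 15). Hence a·b ≡ 15x^3 + 12x^2 + 12x + 15 (mod f). (F_17[x]/(f) is a field with 17^4 = 83521 elements since f is irreducible of degree 4.)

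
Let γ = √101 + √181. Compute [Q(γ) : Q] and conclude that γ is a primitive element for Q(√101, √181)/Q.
[Q(γ) : Q] = 4 (equivalently, Q(γ) = Q(√101, √181))

Obviously Q(γ) ⊆ Q(√101, √181), and [Q(√101, √181):Q] = 4 (since 101, 181 are distinct squarefree integers > 1 with 18281 not a perfect square). To show equality we compute the minimal polynomial of γ. From γ = √101 + √181: γ^2 = 101 + 2√(18281) + 181 = 282 + 2√(18281), so γ^2 - 282 = 2√(18281); squaring, (γ^2 - 282)^2 = 4·18281, i.e. γ^4 - 564γ^2 + 79524 - 73124 = 0, i.e. γ^4 - 564γ^2 + 6400 = 0. So γ is a root of x^4 - 564x^2 + 6400. This polynomial is irreducible over Q: it has no rational root (each ±√101 ± √181 is irrational), and any factorization into two quadratics over Q would force √(18281) ∈ Q (pairing opposite roots) or √101, √181 ∈ Q (other pairings), all impossible. Hence [Q(γ):Q] = 4 = [Q(√101, √181):Q], so Q(γ) = Q(√101, √181).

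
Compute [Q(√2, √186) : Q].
[Q(√2, √186) : Q] = 4

[Q(√2):Q] = 2 (min poly x^2 - 2, irreducible since 2 is squarefree > 1). For the top step, suppose √186 ∈ Q(√2), say √186 = c + d√2 with c, d ∈ Q. Squaring: 186 = c^2 + 2d^2 + 2cd√2. Since √2 ∉ Q this forces 2cd = 0. If d = 0 then √186 = c ∈ Q, contradicting 186 squarefree > 1. If c = 0 then 186 = 2d^2, so 2·186 = (2d)^2 is a perfect square in Q — but 2·186 = 372 is not a perfect square (since 2 and 186 are distinct squarefree integers). Contradiction. Hence √186 ∉ Q(√2), so x^2 - 186 stays irreducible over Q(√2) and [Q(√2, √186) : Q(√2)] = 2. By the tower law, [Q(√2, √186) : Q] = 2 · 2 = 4.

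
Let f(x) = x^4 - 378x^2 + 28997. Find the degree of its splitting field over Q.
[K : Q] = 4

Solving the quadratic in x^2: x^2 = (378 ± √(378^2 - 4·28997))/2 = (378 ± √26896)/2 = (378 ± 164)/2, giving x^2 = 271 or x^2 = 107. So f(x) = (x^2 - 271)(x^2 - 107) and the roots of f are ±√271, ±√107. Hence the splitting field is K = Q(√271, √107). Since 271 and 107 are distinct squarefree integers > 1, their product 28997 is not a perfect square, so √107 ∉ Q(√271). By the tower law [K:Q] = [Q(√271,√107):Q(√271)] · [Q(√271):Q] = 2 · 2 = 4.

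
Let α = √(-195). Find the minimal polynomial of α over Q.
m_α(x) = x^2 + 195

α satisfies α^2 + 195 = 0, so x^2 + 195 annihilates α. Since d = -195 is squarefree and ≠ 1, it is not a perfect square in Q, so x^2 + 195 has no rational root and is therefore irreducible over Q (a degree-2 polynomial over a field is irreducible iff it has no root). Hence m_α(x) = x^2 + 195.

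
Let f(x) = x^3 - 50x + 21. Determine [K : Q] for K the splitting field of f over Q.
[K : Q] = 6

By the rational root test, any rational root of the monic integer polynomial f(x) = x^3 - 50x + 21 must be an integer dividing the constant term 21, i.e. one of ±{1, 3, 7, 21}. Evaluating: f(1) = -28, f(-1) = 70, f(3) = -102, f(-3) = 144, f(7) = 14, f(-7) = 28, f(21) = 8232, f(-21) = -8190; none is 0, so f has no rational root and is therefore irreducible over Q (a cubic with no linear factor over a field is irreducible). For an irreducible cubic, the Galois group is A_3 or S_3 according as the discriminant disc(f) = -4a^3 - 27b^2 = -4·(-50)^3 - 27·(21)^2 = 488093 is or is not a square in Q. Here disc(f) = 488093 is not a perfect square in Q, so the Galois group of f over Q is not contained in A_3 and must be all of S_3. The splitting field has degree |S_3| = 6 over Q, so [K : Q] = 6.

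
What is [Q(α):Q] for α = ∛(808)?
[Q(α):Q] = 3

The minimal polynomial of α is x^3 - 808, irreducible over Q since 808 is not a perfect cube (so x^3 - 808 has no rational root). Hence [Q(α):Q] = deg(m_α) = 3.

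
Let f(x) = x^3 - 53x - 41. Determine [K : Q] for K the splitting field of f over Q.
[K : Q] = 6

By the rational root test, any rational root of the monic integer polynomial f(x) = x^3 - 53x - 41 must be an integer dividing the constant term -41, i.e. one of ±{1, 41}. Evaluating: f(1) = -93, f(-1) = 11, f(41) = 66707, f(-41) = -66789; none is 0, so f has no rational root and is therefore irreducible over Q (a cubic with no linear factor over a field is irreducible). For an irreducible cubic, the Galois group is A_3 or S_3 according as the discriminant disc(f) = -4a^3 - 27b^2 = -4·(-53)^3 - 27·(-41)^2 = 550121 is or is not a square in Q. Here disc(f) = 550121 is not a perfect square in Q, so the Galois group of f over Q is not contained in A_3 and must be all of S_3. The splitting field has degree |S_3| = 6 over Q, so [K : Q] = 6.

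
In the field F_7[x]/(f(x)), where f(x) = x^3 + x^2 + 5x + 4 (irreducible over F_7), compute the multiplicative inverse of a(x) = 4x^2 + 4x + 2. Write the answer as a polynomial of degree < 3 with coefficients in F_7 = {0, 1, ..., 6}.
a(x)^(-1) ≡ x^2 + 4x + 1 (mod f(x))

Since f is irreducible over F_7, F_7[x]/(f) is a field and a(x) ≠ 0 has an inverse. Apply the extended Euclidean algorithm to f(x) and a(x) in F_7[x]: f(x) = (2x)·a(x) + (x + 4);  a(x) = (4x + 2)·(x + 4) + (1). The last nonzero remainder is the constant 1 = gcd(f, a) in F_7. Back-substituting through the division chain expresses 1 = s(x)·a(x) + t(x)·f(x) with s(x) ≡ x^2 + 4x + 1 (mod f), so a(x)^(-1) ≡ s(x) = x^2 + 4x + 1 (mod f). Check: (4x^2 + 4x + 2)·(x^2 + 4x + 1) = 4x^4 + 6x^3 + x^2 + 5x + 2 ≡ 1 (mod x^3 + x^2 + 5x + 4).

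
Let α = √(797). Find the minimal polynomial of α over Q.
m_α(x) = x^2 - 797

α satisfies α^2 - 797 = 0, so x^2 - 797 annihilates α. Since d = 797 is squarefree and ≠ 1, it is not a perfect square in Q, so x^2 - 797 has no rational root and is therefore irreducible over Q (a degree-2 polynomial over a field is irreducible iff it has no root). Hence m_α(x) = x^2 - 797.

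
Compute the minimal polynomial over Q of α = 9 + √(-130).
m_α(x) = x^2 - 18x + 211

From α - 9 = √(-130), squaring gives (α - 9)^2 = -130, i.e. α^2 - 18α + 81 = -130, so α^2 - 18α + 211 = 0. The discriminant of x^2 - 18x + 211 is (-18)^2 - 4·(211) = 324 - 844 = -520, and 4·(-130) is not a perfect square in Q since -130 is squarefree and ≠ 1. Hence x^2 - 18x + 211 is irreducible over Q and is the minimal polynomial of α.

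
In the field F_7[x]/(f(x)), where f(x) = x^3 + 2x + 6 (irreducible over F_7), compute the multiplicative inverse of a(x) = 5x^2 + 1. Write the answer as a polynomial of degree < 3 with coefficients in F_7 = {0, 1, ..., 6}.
a(x)^(-1) ≡ x^2 + 6x + 6 (mod f(x))

Since f is irreducible over F_7, F_7[x]/(f) is a field and a(x) ≠ 0 has an inverse. Apply the extended Euclidean algorithm to f(x) and a(x) in F_7[x]: f(x) = (3x)·a(x) + (6x + 6);  a(x) = (2x + 5)·(6x + 6) + (6). The last nonzero remainder is the constant 6 = gcd(f, a) in F_7. Back-substituting through the division chain expresses 6 = s(x)·a(x) + t(x)·f(x) with s(x) ≡ 6x^2 + x + 1 (mod f), so (6x^2 + x + 1)·a(x) ≡ 6 (mod f). Multiplying by 6^(-1) ≡ 6 in F_7 gives a(x)^(-1) ≡ 6·(6x^2 + x + 1) ≡ x^2 + 6x + 6 (mod f). Check: (5x^2 + 1)·(x^2 + 6x + 6) = 5x^4 + 2x^3 + 3x^2 + 6x + 6 ≡ 1 (mod x^3 + 2x + 6).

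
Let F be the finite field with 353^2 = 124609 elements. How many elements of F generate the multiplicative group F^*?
There are φ(124608) = 37120 primitive elements

F_q^* is cyclic of order q - 1 = 124608. A cyclic group of order m has exactly φ(m) generators. Here m = 124608 = 2^6 · 3 · 11 · 59, so the number of primitive elements is φ(124608) = 37120.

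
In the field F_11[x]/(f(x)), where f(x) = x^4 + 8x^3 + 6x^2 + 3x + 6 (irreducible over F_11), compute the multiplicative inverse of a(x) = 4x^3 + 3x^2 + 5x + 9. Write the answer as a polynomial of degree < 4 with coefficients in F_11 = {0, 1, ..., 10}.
a(x)^(-1) ≡ 8x^3 + 9x^2 + 4x + 6 (mod f(x))

Since f is irreducible over F_11, F_11[x]/(f) is a field and a(x) ≠ 0 has an inverse. Apply the extended Euclidean algorithm to f(x) and a(x) in F_11[x]: f(x) = (3x + 8)·a(x) + (2x);  a(x) = (2x^2 + 7x + 8)·(2x) + (9). The last nonzero remainder is the constant 9 = gcd(f, a) in F_11. Back-substituting through the division chain expresses 9 = s(x)·a(x) + t(x)·f(x) with s(x) ≡ 6x^3 + 4x^2 + 3x + 10 (mod f), so (6x^3 + 4x^2 + 3x + 10)·a(x) ≡ 9 (mod f). Multiplying by 9^(-1) ≡ 5 in F_11 gives a(x)^(-1) ≡ 5·(6x^3 + 4x^2 + 3x + 10) ≡ 8x^3 + 9x^2 + 4x + 6 (mod f). Check: (4x^3 + 3x^2 + 5x + 9)·(8x^3 + 9x^2 + 4x + 6) = 10x^6 + 5x^5 + 6x^4 + 10x^3 + 9x^2 + 10 ≡ 1 (mod x^4 + 8x^3 + 6x^2 + 3x + 6).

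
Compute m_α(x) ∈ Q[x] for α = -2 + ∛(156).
m_α(x) = x^3 + 6x^2 + 12x - 148

Set β = α + 2 = ∛(156), so β^3 = 156. Then (α + 2)^3 - 156 = 0, i.e. α is a root of g(x) = (x + 2)^3 - 156 = x^3 + 6x^2 + 12x - 148. Since g(x) = h(x + 2) where h(x) = x^3 - 156, and h is irreducible over Q (because 156 is not a perfect cube, so h has no rational root, and a monic cubic with no rational root is irreducible), g is also irreducible (irreducibility is preserved under the substitution x → x + 2). Hence m_α(x) = x^3 + 6x^2 + 12x - 148.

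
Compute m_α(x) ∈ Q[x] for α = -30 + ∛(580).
m_α(x) = x^3 + 90x^2 + 2700x + 26420

Set β = α + 30 = ∛(580), so β^3 = 580. Then (α + 30)^3 - 580 = 0, i.e. α is a root of g(x) = (x + 30)^3 - 580 = x^3 + 90x^2 + 2700x + 26420. Since g(x) = h(x + 30) where h(x) = x^3 - 580, and h is irreducible over Q (because 580 is not a perfect cube, so h has no rational root, and a monic cubic with no rational root is irreducible), g is also irreducible (irreducibility is preserved under the substitution x → x + 30). Hence m_α(x) = x^3 + 90x^2 + 2700x + 26420.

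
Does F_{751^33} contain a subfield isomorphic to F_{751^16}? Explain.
No: F_{751^16} is not a subfield of F_{751^33}

F_{p^m} embeds in F_{p^n} iff m | n. Here 16 ∤ 33 (since 33 = 2·16 + 1 with remainder 1 ≠ 0), so F_{751^16} is not a subfield of F_{751^33}. Equivalently: if it were, the tower law would give 16 = [F_{751^16}:F_751] dividing [F_{751^33}:F_751] = 33, contradiction.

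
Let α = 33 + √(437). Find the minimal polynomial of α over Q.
m_α(x) = x^2 - 66x + 652

From α - 33 = √(437), squaring gives (α - 33)^2 = 437, i.e. α^2 - 66α + 1089 = 437, so α^2 - 66α + 652 = 0. The discriminant of x^2 - 66x + 652 is (-66)^2 - 4·(652) = 4356 - 2608 = 1748, and 4·(437) is not a perfect square in Q since 437 is squarefree and ≠ 1. Hence x^2 - 66x + 652 is irreducible over Q and is the minimal polynomial of α.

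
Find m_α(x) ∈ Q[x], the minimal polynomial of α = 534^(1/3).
m_α(x) = x^3 - 534

α satisfies α^3 = 534, so x^3 - 534 annihilates α. By the rational root test, a rational root p/q (in lowest terms) of x^3 - 534 would satisfy p^3 = 534 q^3, forcing q = 1 and p^3 = 534; but 534 is not a perfect cube, contradiction. A monic cubic over Q with no rational root is irreducible (any nontrivial factorization would include a linear factor). Hence x^3 - 534 is the minimal polynomial of α, and in particular [Q(α):Q] = 3.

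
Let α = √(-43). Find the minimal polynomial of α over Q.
m_α(x) = x^2 + 43

α satisfies α^2 + 43 = 0, so x^2 + 43 annihilates α. Since d = -43 is squarefree and ≠ 1, it is not a perfect square in Q, so x^2 + 43 has no rational root and is therefore irreducible over Q (a degree-2 polynomial over a field is irreducible iff it has no root). Hence m_α(x) = x^2 + 43.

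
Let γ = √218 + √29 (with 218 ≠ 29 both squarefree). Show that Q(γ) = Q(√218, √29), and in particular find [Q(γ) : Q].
[Q(γ) : Q] = 4 (equivalently, Q(γ) = Q(√218, √29))

Obviously Q(γ) ⊆ Q(√218, √29), and [Q(√218, √29):Q] = 4 (since 218, 29 are distinct squarefree integers > 1 with 6322 not a perfect square). To show equality we compute the minimal polynomial of γ. From γ = √218 + √29: γ^2 = 218 + 2√(6322) + 29 = 247 + 2√(6322), so γ^2 - 247 = 2√(6322); squaring, (γ^2 - 247)^2 = 4·6322, i.e. γ^4 - 494γ^2 + 61009 - 25288 = 0, i.e. γ^4 - 494γ^2 + 35721 = 0. So γ is a root of x^4 - 494x^2 + 35721. This polynomial is irreducible over Q: it has no rational root (each ±√218 ± √29 is irrational), and any factorization into two quadratics over Q would force √(6322) ∈ Q (pairing opposite roots) or √218, √29 ∈ Q (other pairings), all impossible. Hence [Q(γ):Q] = 4 = [Q(√218, √29):Q], so Q(γ) = Q(√218, √29).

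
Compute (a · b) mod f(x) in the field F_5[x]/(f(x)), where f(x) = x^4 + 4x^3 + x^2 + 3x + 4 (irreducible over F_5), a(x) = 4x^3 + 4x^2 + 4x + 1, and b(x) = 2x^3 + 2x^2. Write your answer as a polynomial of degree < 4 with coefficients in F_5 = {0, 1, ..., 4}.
a · b ≡ 4x^3 + x^2 + 3x + 2 (mod f(x))

Multiply in F_5[x]: a(x)·b(x) = (4x^3 + 4x^2 + 4x + 1)·(2x^3 + 2x^2) = 3x^6 + x^5 + x^4 + 2x^2. This has degree ≥ 4, so divide by f(x) over F_5: 3x^6 + x^5 + x^4 + 2x^2 = (3x^2 + 4x + 2)·(x^4 + 4x^3 + x^2 + 3x + 4) + (4x^3 + x^2 + 3x + 2). Hence a·b ≡ 4x^3 + x^2 + 3x + 2 (mod f). (F_5[x]/(f) is a field with 5^4 = 625 elements since f is irreducible of degree 4.)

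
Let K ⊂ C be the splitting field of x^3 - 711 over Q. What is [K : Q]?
[K : Q] = 6

The roots of x^3 - 711 are ∛711, ω∛711, ω^2∛711 where ω = e^(2πi/3) is a primitive cube root of unity, so K = Q(∛711, ω). Now [Q(∛711):Q] = 3 (since 711 is not a perfect cube, x^3 - 711 is irreducible) and [Q(ω):Q] = 2. Both 2 and 3 divide [K:Q], and [K:Q] ≤ 3·2 = 6, so [K:Q] = 6. (Equivalently: Q(∛711) ⊂ R but ω ∉ R, so [K : Q(∛711)] = 2.)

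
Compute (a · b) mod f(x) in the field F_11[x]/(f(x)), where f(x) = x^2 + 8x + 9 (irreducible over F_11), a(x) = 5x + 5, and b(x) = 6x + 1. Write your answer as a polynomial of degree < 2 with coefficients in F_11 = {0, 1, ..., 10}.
a · b ≡ 4x + 10 (mod f(x))

Multiply in F_11[x]: a(x)·b(x) = (5x + 5)·(6x + 1) = 8x^2 + 2x + 5. This has degree ≥ 2, so divide by f(x) over F_11: 8x^2 + 2x + 5 = (8)·(x^2 + 8x + 9) + (4x + 10). Hence a·b ≡ 4x + 10 (mod f). (F_11[x]/(f) is a field with 11^2 = 121 elements since f is irreducible of degree 2.)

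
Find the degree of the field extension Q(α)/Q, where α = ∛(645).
[Q(α):Q] = 3

The minimal polynomial of α is x^3 - 645, irreducible over Q since 645 is not a perfect cube (so x^3 - 645 has no rational root). Hence [Q(α):Q] = deg(m_α) = 3.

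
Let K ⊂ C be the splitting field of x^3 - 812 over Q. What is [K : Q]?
[K : Q] = 6

The roots of x^3 - 812 are ∛812, ω∛812, ω^2∛812 where ω = e^(2πi/3) is a primitive cube root of unity, so K = Q(∛812, ω). Now [Q(∛812):Q] = 3 (since 812 is not a perfect cube, x^3 - 812 is irreducible) and [Q(ω):Q] = 2. Both 2 and 3 divide [K:Q], and [K:Q] ≤ 3·2 = 6, so [K:Q] = 6. (Equivalently: Q(∛812) ⊂ R but ω ∉ R, so [K : Q(∛812)] = 2.)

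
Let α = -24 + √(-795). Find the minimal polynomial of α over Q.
m_α(x) = x^2 + 48x + 1371

From α + 24 = √(-795), squaring gives (α + 24)^2 = -795, i.e. α^2 + 48α + 576 = -795, so α^2 + 48α + 1371 = 0. The discriminant of x^2 + 48x + 1371 is (48)^2 - 4·(1371) = 2304 - 5484 = -3180, and 4·(-795) is not a perfect square in Q since -795 is squarefree and ≠ 1. Hence x^2 + 48x + 1371 is irreducible over Q and is the minimal polynomial of α.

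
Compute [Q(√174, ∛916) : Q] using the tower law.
[Q(√174, ∛916) : Q] = 6

Let L = Q(√174, ∛916). Since Q(√174) ⊂ L and [Q(√174):Q] = 2, the tower law gives 2 | [L:Q]. Likewise Q(∛916) ⊂ L with [Q(∛916):Q] = 3 (because 916 is not a perfect cube), so 3 | [L:Q]. As gcd(2,3) = 1, [L:Q] is divisible by 6. Conversely L is generated over Q by √174 and ∛916, so [L:Q] ≤ 2·3 = 6. Therefore [Q(√174, ∛916) : Q] = 6.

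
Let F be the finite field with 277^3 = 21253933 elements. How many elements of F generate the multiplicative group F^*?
There are φ(21253932) = 5474304 primitive elements

F_q^* is cyclic of order q - 1 = 21253932. A cyclic group of order m has exactly φ(m) generators. Here m = 21253932 = 2^2 · 3^2 · 7 · 19 · 23 · 193, so the number of primitive elements is φ(21253932) = 5474304.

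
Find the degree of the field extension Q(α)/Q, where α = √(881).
[Q(α):Q] = 2

[Q(α):Q] equals the degree of the minimal polynomial of α. Here α^2 = 881 and x^2 - 881 is irreducible (d = 881 is squarefree, ≠ 1, hence not a square), so deg(m_α) = 2. Thus [Q(α):Q] = 2.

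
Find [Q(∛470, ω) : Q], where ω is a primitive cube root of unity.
[Q(∛470, ω) : Q] = 6

[Q(∛470):Q] = 3 (min poly x^3 - 470, irreducible since 470 is not a perfect cube). [Q(ω):Q] = 2 (min poly x^2 + x + 1). Since Q(∛470) ⊂ R and ω ∉ R, we have ω ∉ Q(∛470), so x^2 + x + 1 remains irreducible over Q(∛470) and [Q(∛470, ω) : Q(∛470)] = 2. By the tower law, [Q(∛470, ω) : Q] = 3 · 2 = 6. (In fact Q(∛470, ω) is the splitting field of x^3 - 470 over Q.)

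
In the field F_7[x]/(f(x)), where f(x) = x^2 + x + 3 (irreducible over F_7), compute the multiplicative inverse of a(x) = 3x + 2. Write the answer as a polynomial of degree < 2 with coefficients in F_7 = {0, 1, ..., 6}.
a(x)^(-1) ≡ x + 5 (mod f(x))

Since f is irreducible over F_7, F_7[x]/(f) is a field and a(x) ≠ 0 has an inverse. Apply the extended Euclidean algorithm to f(x) and a(x) in F_7[x]: f(x) = (5x + 4)·a(x) + (2). The last nonzero remainder is the constant 2 = gcd(f, a) in F_7. Back-substituting through the division chain expresses 2 = s(x)·a(x) + t(x)·f(x) with s(x) ≡ 2x + 3 (mod f), so (2x + 3)·a(x) ≡ 2 (mod f). Multiplying by 2^(-1) ≡ 4 in F_7 gives a(x)^(-1) ≡ 4·(2x + 3) ≡ x + 5 (mod f). Check: (3x + 2)·(x + 5) = 3x^2 + 3x + 3 ≡ 1 (mod x^2 + x + 3).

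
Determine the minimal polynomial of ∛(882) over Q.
m_α(x) = x^3 - 882

α satisfies α^3 = 882, so x^3 - 882 annihilates α. By the rational root test, a rational root p/q (in lowest terms) of x^3 - 882 would satisfy p^3 = 882 q^3, forcing q = 1 and p^3 = 882; but 882 is not a perfect cube, contradiction. A monic cubic over Q with no rational root is irreducible (any nontrivial factorization would include a linear factor). Hence x^3 - 882 is the minimal polynomial of α, and in particular [Q(α):Q] = 3.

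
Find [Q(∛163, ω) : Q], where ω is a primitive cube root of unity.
[Q(∛163, ω) : Q] = 6

[Q(∛163):Q] = 3 (min poly x^3 - 163, irreducible since 163 is not a perfect cube). [Q(ω):Q] = 2 (min poly x^2 + x + 1). Since Q(∛163) ⊂ R and ω ∉ R, we have ω ∉ Q(∛163), so x^2 + x + 1 remains irreducible over Q(∛163) and [Q(∛163, ω) : Q(∛163)] = 2. By the tower law, [Q(∛163, ω) : Q] = 3 · 2 = 6. (In fact Q(∛163, ω) is the splitting field of x^3 - 163 over Q.)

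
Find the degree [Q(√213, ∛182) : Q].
[Q(√213, ∛182) : Q] = 6

Let L = Q(√213, ∛182). Since Q(√213) ⊂ L and [Q(√213):Q] = 2, the tower law gives 2 | [L:Q]. Likewise Q(∛182) ⊂ L with [Q(∛182):Q] = 3 (because 182 is not a perfect cube), so 3 | [L:Q]. As gcd(2,3) = 1, [L:Q] is divisible by 6. Conversely L is generated over Q by √213 and ∛182, so [L:Q] ≤ 2·3 = 6. Therefore [Q(√213, ∛182) : Q] = 6.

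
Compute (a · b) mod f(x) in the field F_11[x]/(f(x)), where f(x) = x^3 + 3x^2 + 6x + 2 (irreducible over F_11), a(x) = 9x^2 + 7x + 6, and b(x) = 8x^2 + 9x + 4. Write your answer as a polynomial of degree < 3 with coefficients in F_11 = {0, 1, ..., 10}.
a · b ≡ 7x^2 + 5x + 6 (mod f(x))

Multiply in F_11[x]: a(x)·b(x) = (9x^2 + 7x + 6)·(8x^2 + 9x + 4) = 6x^4 + 5x^3 + 4x^2 + 5x + 2. This has degree ≥ 3, so divide by f(x) over F_11: 6x^4 + 5x^3 + 4x^2 + 5x + 2 = (6x + 9)·(x^3 + 3x^2 + 6x + 2) + (7x^2 + 5x + 6). Hence a·b ≡ 7x^2 + 5x + 6 (mod f). (F_11[x]/(f) is a field with 11^3 = 1331 elements since f is irreducible of degree 3.)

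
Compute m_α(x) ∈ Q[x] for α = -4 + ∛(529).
m_α(x) = x^3 + 12x^2 + 48x - 465

Set β = α + 4 = ∛(529), so β^3 = 529. Then (α + 4)^3 - 529 = 0, i.e. α is a root of g(x) = (x + 4)^3 - 529 = x^3 + 12x^2 + 48x - 465. Since g(x) = h(x + 4) where h(x) = x^3 - 529, and h is irreducible over Q (because 529 is not a perfect cube, so h has no rational root, and a monic cubic with no rational root is irreducible), g is also irreducible (irreducibility is preserved under the substitution x → x + 4). Hence m_α(x) = x^3 + 12x^2 + 48x - 465.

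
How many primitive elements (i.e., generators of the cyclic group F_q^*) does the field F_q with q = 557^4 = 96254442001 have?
There are φ(96254442000) = 22892544000 primitive elements

F_q^* is cyclic of order q - 1 = 96254442000. A cyclic group of order m has exactly φ(m) generators. Here m = 96254442000 = 2^4 · 3^2 · 5^3 · 17 · 31 · 73 · 139, so the number of primitive elements is φ(96254442000) = 22892544000.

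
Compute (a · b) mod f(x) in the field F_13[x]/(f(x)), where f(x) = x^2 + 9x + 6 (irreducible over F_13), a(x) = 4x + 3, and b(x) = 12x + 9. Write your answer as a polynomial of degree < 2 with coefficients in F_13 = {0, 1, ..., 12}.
a · b ≡ 4x + 12 (mod f(x))

Multiply in F_13[x]: a(x)·b(x) = (4x + 3)·(12x + 9) = 9x^2 + 7x + 1. This has degree ≥ 2, so divide by f(x) over F_13: 9x^2 + 7x + 1 = (9)·(x^2 + 9x + 6) + (4x + 12). Hence a·b ≡ 4x + 12 (mod f). (F_13[x]/(f) is a field with 13^2 = 169 elements since f is irreducible of degree 2.)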